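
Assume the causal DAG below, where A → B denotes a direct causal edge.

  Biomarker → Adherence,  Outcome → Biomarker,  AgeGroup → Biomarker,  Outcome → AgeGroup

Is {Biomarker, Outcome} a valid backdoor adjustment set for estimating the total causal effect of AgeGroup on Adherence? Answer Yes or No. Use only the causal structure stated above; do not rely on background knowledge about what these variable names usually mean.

Backdoor paths from AgeGroup to Adherence (paths whose first edge points into AgeGroup):
  P1: AgeGroup <- Outcome -> Biomarker -> Adherence
Condition 1 (no descendant of AgeGroup in the set): FAILS — Biomarker is a descendant of AgeGroup.
Condition 2 (every backdoor path blocked by {Biomarker, Outcome}):
  P1: blocked at fork node Outcome ∈ conditioning set.
{Biomarker, Outcome} does not satisfy the backdoor criterion.

No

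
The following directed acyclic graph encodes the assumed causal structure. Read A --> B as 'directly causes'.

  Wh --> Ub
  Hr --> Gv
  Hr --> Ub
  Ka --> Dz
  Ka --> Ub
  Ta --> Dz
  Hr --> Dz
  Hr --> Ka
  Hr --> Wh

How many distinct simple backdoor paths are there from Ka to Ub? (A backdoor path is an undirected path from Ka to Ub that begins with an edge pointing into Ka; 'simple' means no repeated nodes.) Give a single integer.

2

A backdoor path from Ka to Ub is any simple undirected path whose first edge points into Ka (i.e. leaves Ka via a parent).
Parents of Ka: {Hr}.
Enumerating:
  P1: Ka <- Hr -> Wh -> Ub
  P2: Ka <- Hr -> Ub
That exhausts the simple backdoor paths. Count: 2.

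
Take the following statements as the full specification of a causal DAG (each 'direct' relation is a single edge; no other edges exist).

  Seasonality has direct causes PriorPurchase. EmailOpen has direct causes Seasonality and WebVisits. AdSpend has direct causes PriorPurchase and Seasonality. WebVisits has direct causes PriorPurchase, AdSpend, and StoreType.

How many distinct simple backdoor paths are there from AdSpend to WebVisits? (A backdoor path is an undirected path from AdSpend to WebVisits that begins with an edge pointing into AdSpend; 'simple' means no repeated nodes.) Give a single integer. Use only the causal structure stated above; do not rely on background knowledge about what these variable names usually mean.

4

A backdoor path from AdSpend to WebVisits is any simple undirected path whose first edge points into AdSpend (i.e. leaves AdSpend via a parent).
Parents of AdSpend: {PriorPurchase, Seasonality}.
Enumerating:
  P1: AdSpend <- PriorPurchase -> Seasonality -> EmailOpen <- WebVisits
  P2: AdSpend <- PriorPurchase -> WebVisits
  P3: AdSpend <- Seasonality <- PriorPurchase -> WebVisits
  P4: AdSpend <- Seasonality -> EmailOpen <- WebVisits
That exhausts the simple backdoor paths. Count: 4.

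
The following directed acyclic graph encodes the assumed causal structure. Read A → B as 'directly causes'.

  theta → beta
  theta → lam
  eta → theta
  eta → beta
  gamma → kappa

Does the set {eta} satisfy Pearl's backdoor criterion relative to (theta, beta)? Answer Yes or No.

Yes

Backdoor paths from theta to beta (paths whose first edge points into theta):
  P1: theta <- eta -> beta
Condition 1 (no descendant of theta in the set): holds — descendants of theta are {beta, lam}; none are in {eta}.
Condition 2 (every backdoor path blocked by {eta}):
  P1: blocked at fork node eta ∈ conditioning set.
{eta} satisfies the backdoor criterion.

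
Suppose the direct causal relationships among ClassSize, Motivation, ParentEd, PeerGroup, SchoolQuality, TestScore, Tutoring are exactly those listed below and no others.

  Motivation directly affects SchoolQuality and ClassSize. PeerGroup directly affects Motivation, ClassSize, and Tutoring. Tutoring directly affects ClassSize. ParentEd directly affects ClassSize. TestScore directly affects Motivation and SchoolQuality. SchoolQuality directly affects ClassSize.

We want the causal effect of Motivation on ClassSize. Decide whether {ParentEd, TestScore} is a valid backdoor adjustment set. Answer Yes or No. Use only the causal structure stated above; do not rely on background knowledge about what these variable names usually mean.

Backdoor paths from Motivation to ClassSize (paths whose first edge points into Motivation):
  P1: Motivation <- TestScore -> SchoolQuality -> ClassSize
  P2: Motivation <- PeerGroup -> Tutoring -> ClassSize
  P3: Motivation <- PeerGroup -> ClassSize
Condition 1 (no descendant of Motivation in the set): holds — descendants of Motivation are {ClassSize, SchoolQuality}; none are in {ParentEd, TestScore}.
Condition 2 (every backdoor path blocked by {ParentEd, TestScore}):
  P1: blocked at fork node TestScore ∈ conditioning set.
  P2: open — no interior node is in the conditioning set.
  P3: open — no interior node is in the conditioning set.
{ParentEd, TestScore} does not satisfy the backdoor criterion.

No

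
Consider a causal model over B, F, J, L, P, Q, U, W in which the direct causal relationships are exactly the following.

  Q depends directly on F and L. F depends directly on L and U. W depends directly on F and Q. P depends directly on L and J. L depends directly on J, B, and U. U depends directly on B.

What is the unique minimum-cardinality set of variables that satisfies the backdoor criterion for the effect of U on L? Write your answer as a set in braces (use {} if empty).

Variables eligible for adjustment (non-descendants of U, excluding U and L): {B, J}.
Backdoor paths from U to L:
  P1: U <- B -> L
The empty set is not sufficient: P1 (U <- B -> L) has no collider blocking it and no conditioned non-collider, so it is open.
Try {B}:
  P1: blocked at fork node B ∈ conditioning set.
{B} contains no descendant of U and blocks every backdoor path.
No other singleton works — e.g. {J} leaves P1 open — so {B} is the unique smallest valid adjustment set.

{B}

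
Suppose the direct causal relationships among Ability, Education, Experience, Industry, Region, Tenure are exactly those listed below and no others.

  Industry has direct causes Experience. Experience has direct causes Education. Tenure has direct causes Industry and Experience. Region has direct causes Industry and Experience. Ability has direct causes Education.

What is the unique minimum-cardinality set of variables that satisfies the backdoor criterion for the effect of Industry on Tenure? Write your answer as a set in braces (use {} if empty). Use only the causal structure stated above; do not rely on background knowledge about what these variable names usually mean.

{Experience}

Variables eligible for adjustment (non-descendants of Industry, excluding Industry and Tenure): {Ability, Education, Experience}.
Backdoor paths from Industry to Tenure:
  P1: Industry <- Experience -> Tenure
The empty set is not sufficient: P1 (Industry <- Experience -> Tenure) has no collider blocking it and no conditioned non-collider, so it is open.
Try {Experience}:
  P1: blocked at fork node Experience ∈ conditioning set.
{Experience} contains no descendant of Industry and blocks every backdoor path.
No other singleton works — e.g. {Education} leaves P1 open — so {Experience} is the unique smallest valid adjustment set.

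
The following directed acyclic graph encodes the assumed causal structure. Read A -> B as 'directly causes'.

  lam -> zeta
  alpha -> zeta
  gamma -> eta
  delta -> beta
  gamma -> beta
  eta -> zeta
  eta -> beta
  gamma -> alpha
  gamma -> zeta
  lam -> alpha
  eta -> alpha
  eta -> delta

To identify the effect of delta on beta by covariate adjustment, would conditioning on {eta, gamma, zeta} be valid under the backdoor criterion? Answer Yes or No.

Yes

Backdoor paths from delta to beta (paths whose first edge points into delta):
  P1: delta <- eta <- gamma -> beta
  P2: delta <- eta -> alpha <- gamma -> beta
  P3: delta <- eta -> alpha <- lam -> zeta <- gamma -> beta
  P4: delta <- eta -> alpha -> zeta <- gamma -> beta
  P5: delta <- eta -> beta
  P6: delta <- eta -> zeta <- gamma -> beta
  P7: delta <- eta -> zeta <- lam -> alpha <- gamma -> beta
  P8: delta <- eta -> zeta <- alpha <- gamma -> beta
Condition 1 (no descendant of delta in the set): holds — descendants of delta are {beta}; none are in {eta, gamma, zeta}.
Condition 2 (every backdoor path blocked by {eta, gamma, zeta}):
  P1: blocked at chain node eta ∈ conditioning set.
  P2: blocked at fork node eta ∈ conditioning set.
  P3: blocked at fork node eta ∈ conditioning set.
  P4: blocked at fork node eta ∈ conditioning set.
  P5: blocked at fork node eta ∈ conditioning set.
  P6: blocked at fork node eta ∈ conditioning set.
  P7: blocked at fork node eta ∈ conditioning set.
  P8: blocked at fork node eta ∈ conditioning set.
{eta, gamma, zeta} satisfies the backdoor criterion.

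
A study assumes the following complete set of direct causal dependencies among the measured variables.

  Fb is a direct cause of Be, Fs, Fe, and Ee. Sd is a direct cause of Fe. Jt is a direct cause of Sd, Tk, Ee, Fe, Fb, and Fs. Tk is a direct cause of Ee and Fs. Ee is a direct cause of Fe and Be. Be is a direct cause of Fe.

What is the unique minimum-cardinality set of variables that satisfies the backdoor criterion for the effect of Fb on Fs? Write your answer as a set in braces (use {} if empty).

{Jt}

Variables eligible for adjustment (non-descendants of Fb, excluding Fb and Fs): {Jt, Sd, Tk}.
Backdoor paths from Fb to Fs:
  P1: Fb <- Jt -> Tk -> Fs
  P2: Fb <- Jt -> Sd -> Fe <- Ee <- Tk -> Fs
  P3: Fb <- Jt -> Sd -> Fe <- Be <- Ee <- Tk -> Fs
  P4: Fb <- Jt -> Fs
  P5: Fb <- Jt -> Ee <- Tk -> Fs
  P6: Fb <- Jt -> Fe <- Ee <- Tk -> Fs
  P7: Fb <- Jt -> Fe <- Be <- Ee <- Tk -> Fs
The empty set is not sufficient: P1 (Fb <- Jt -> Tk -> Fs) has no collider blocking it and no conditioned non-collider, so it is open.
Try {Jt}:
  P1: blocked at fork node Jt ∈ conditioning set.
  P2: blocked at fork node Jt ∈ conditioning set.
  P3: blocked at fork node Jt ∈ conditioning set.
  P4: blocked at fork node Jt ∈ conditioning set.
  P5: blocked at fork node Jt ∈ conditioning set.
  P6: blocked at fork node Jt ∈ conditioning set.
  P7: blocked at fork node Jt ∈ conditioning set.
{Jt} contains no descendant of Fb and blocks every backdoor path.
No other singleton works — e.g. {Tk} leaves P4 open — so {Jt} is the unique smallest valid adjustment set.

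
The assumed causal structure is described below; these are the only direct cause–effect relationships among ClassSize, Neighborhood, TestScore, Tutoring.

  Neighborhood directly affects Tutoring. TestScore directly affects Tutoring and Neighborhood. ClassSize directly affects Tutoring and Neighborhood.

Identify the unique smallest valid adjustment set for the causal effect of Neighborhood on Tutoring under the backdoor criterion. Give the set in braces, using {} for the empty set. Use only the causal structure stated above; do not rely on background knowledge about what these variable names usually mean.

{ClassSize, TestScore}

Variables eligible for adjustment (non-descendants of Neighborhood, excluding Neighborhood and Tutoring): {ClassSize, TestScore}.
Backdoor paths from Neighborhood to Tutoring:
  P1: Neighborhood <- ClassSize -> Tutoring
  P2: Neighborhood <- TestScore -> Tutoring
The empty set is not sufficient: P1 (Neighborhood <- ClassSize -> Tutoring) has no collider blocking it and no conditioned non-collider, so it is open.
Try {ClassSize, TestScore}:
  P1: blocked at fork node ClassSize ∈ conditioning set.
  P2: blocked at fork node TestScore ∈ conditioning set.
{ClassSize, TestScore} contains no descendant of Neighborhood and blocks every backdoor path.
Every element of {ClassSize, TestScore} is needed (dropping ClassSize leaves P1 open; dropping TestScore leaves P2 open), so no proper subset is valid.
Among all size-2 subsets of the eligible variables, only {ClassSize, TestScore} blocks every backdoor path, so it is the unique smallest valid adjustment set.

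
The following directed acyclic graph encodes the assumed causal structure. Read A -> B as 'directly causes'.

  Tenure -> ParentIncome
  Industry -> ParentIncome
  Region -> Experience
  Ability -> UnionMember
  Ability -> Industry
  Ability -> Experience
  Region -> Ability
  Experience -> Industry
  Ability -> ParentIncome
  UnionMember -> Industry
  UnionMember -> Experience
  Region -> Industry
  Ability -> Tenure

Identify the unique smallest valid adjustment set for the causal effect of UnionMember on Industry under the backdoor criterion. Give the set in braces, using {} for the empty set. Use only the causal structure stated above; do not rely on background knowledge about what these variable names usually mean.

Variables eligible for adjustment (non-descendants of UnionMember, excluding UnionMember and Industry): {Ability, Region, Tenure}.
Backdoor paths from UnionMember to Industry:
  P1: UnionMember <- Ability <- Region -> Experience -> Industry
  P2: UnionMember <- Ability <- Region -> Industry
  P3: UnionMember <- Ability -> Tenure -> ParentIncome <- Industry
  P4: UnionMember <- Ability -> Experience <- Region -> Industry
  P5: UnionMember <- Ability -> Experience -> Industry
  P6: UnionMember <- Ability -> Industry
  P7: UnionMember <- Ability -> ParentIncome <- Industry
The empty set is not sufficient: P1 (UnionMember <- Ability <- Region -> Experience -> Industry) has no collider blocking it and no conditioned non-collider, so it is open.
Try {Ability}:
  P1: blocked at chain node Ability ∈ conditioning set.
  P2: blocked at chain node Ability ∈ conditioning set.
  P3: blocked at fork node Ability ∈ conditioning set.
  P4: blocked at fork node Ability ∈ conditioning set.
  P5: blocked at fork node Ability ∈ conditioning set.
  P6: blocked at fork node Ability ∈ conditioning set.
  P7: blocked at fork node Ability ∈ conditioning set.
{Ability} contains no descendant of UnionMember and blocks every backdoor path.
No other singleton works — e.g. {Region} leaves P5 open — so {Ability} is the unique smallest valid adjustment set.

{Ability}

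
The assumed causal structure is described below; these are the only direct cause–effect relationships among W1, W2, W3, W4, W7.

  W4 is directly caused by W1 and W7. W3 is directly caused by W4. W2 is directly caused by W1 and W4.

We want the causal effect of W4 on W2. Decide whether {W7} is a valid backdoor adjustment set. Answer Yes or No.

No

Backdoor paths from W4 to W2 (paths whose first edge points into W4):
  P1: W4 <- W1 -> W2
Condition 1 (no descendant of W4 in the set): holds — descendants of W4 are {W2, W3}; none are in {W7}.
Condition 2 (every backdoor path blocked by {W7}):
  P1: open — no interior node is in the conditioning set.
{W7} does not satisfy the backdoor criterion.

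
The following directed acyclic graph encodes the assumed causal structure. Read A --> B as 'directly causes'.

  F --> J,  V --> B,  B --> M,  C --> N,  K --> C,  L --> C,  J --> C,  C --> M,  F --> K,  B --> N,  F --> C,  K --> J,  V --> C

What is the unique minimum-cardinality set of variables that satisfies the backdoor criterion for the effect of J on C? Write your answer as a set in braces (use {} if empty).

{F, K}

Variables eligible for adjustment (non-descendants of J, excluding J and C): {B, F, K, L, V}.
Backdoor paths from J to C:
  P1: J <- F -> K -> C
  P2: J <- F -> C
  P3: J <- K <- F -> C
  P4: J <- K -> C
The empty set is not sufficient: P1 (J <- F -> K -> C) has no collider blocking it and no conditioned non-collider, so it is open.
Try {F, K}:
  P1: blocked at fork node F ∈ conditioning set.
  P2: blocked at fork node F ∈ conditioning set.
  P3: blocked at chain node K ∈ conditioning set.
  P4: blocked at fork node K ∈ conditioning set.
{F, K} contains no descendant of J and blocks every backdoor path.
Every element of {F, K} is needed (dropping F leaves P2 open; dropping K leaves P4 open), so no proper subset is valid.
Among all size-2 subsets of the eligible variables, only {F, K} blocks every backdoor path, so it is the unique smallest valid adjustment set.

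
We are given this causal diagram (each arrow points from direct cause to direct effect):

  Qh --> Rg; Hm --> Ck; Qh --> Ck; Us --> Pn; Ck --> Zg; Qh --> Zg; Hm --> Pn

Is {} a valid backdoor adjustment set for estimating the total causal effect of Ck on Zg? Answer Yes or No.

No

Backdoor paths from Ck to Zg (paths whose first edge points into Ck):
  P1: Ck <- Qh -> Zg
Condition 1 (no descendant of Ck in the set): holds — descendants of Ck are {Zg}; none are in {}.
Condition 2 (every backdoor path blocked by {}):
  P1: open — no interior node is in the conditioning set.
{} does not satisfy the backdoor criterion.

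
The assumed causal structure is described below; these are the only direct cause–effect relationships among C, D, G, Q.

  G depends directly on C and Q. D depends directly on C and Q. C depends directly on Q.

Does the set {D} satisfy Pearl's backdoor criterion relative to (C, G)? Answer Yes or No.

No

Backdoor paths from C to G (paths whose first edge points into C):
  P1: C <- Q -> G
Condition 1 (no descendant of C in the set): FAILS — D is a descendant of C.
Condition 2 (every backdoor path blocked by {D}):
  P1: open — no interior node is in the conditioning set.
{D} does not satisfy the backdoor criterion.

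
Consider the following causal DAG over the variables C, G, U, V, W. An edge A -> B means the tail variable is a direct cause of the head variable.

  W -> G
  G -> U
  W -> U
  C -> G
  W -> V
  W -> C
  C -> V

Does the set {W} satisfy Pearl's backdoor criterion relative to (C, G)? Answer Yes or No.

Backdoor paths from C to G (paths whose first edge points into C):
  P1: C <- W -> G
  P2: C <- W -> U <- G
Condition 1 (no descendant of C in the set): holds — descendants of C are {G, U, V}; none are in {W}.
Condition 2 (every backdoor path blocked by {W}):
  P1: blocked at fork node W ∈ conditioning set.
  P2: blocked at fork node W ∈ conditioning set.
{W} satisfies the backdoor criterion.

Yes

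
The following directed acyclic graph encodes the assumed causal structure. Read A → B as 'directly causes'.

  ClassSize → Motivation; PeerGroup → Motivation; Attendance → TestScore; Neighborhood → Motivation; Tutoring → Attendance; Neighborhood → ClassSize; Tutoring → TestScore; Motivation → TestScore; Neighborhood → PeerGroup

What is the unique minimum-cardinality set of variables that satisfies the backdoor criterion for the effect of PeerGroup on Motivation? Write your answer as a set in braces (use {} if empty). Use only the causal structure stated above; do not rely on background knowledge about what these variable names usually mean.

{Neighborhood}

Variables eligible for adjustment (non-descendants of PeerGroup, excluding PeerGroup and Motivation): {Attendance, ClassSize, Neighborhood, Tutoring}.
Backdoor paths from PeerGroup to Motivation:
  P1: PeerGroup <- Neighborhood -> ClassSize -> Motivation
  P2: PeerGroup <- Neighborhood -> Motivation
The empty set is not sufficient: P1 (PeerGroup <- Neighborhood -> ClassSize -> Motivation) has no collider blocking it and no conditioned non-collider, so it is open.
Try {Neighborhood}:
  P1: blocked at fork node Neighborhood ∈ conditioning set.
  P2: blocked at fork node Neighborhood ∈ conditioning set.
{Neighborhood} contains no descendant of PeerGroup and blocks every backdoor path.
No other singleton works — e.g. {Tutoring} leaves P1 open — so {Neighborhood} is the unique smallest valid adjustment set.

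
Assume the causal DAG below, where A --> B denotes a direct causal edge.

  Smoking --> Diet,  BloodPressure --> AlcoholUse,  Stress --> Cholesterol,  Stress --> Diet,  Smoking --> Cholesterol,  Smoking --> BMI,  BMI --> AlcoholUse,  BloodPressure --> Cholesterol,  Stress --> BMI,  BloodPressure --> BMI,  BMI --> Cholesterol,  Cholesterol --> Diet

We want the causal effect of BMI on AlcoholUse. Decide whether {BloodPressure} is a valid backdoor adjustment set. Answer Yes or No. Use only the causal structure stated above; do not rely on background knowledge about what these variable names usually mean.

Yes

Backdoor paths from BMI to AlcoholUse (paths whose first edge points into BMI):
  P1: BMI <- Stress -> Cholesterol <- BloodPressure -> AlcoholUse
  P2: BMI <- Stress -> Diet <- Smoking -> Cholesterol <- BloodPressure -> AlcoholUse
  P3: BMI <- Stress -> Diet <- Cholesterol <- BloodPressure -> AlcoholUse
  P4: BMI <- BloodPressure -> AlcoholUse
  P5: BMI <- Smoking -> Cholesterol <- BloodPressure -> AlcoholUse
  P6: BMI <- Smoking -> Diet <- Stress -> Cholesterol <- BloodPressure -> AlcoholUse
  P7: BMI <- Smoking -> Diet <- Cholesterol <- BloodPressure -> AlcoholUse
Condition 1 (no descendant of BMI in the set): holds — descendants of BMI are {AlcoholUse, Cholesterol, Diet}; none are in {BloodPressure}.
Condition 2 (every backdoor path blocked by {BloodPressure}):
  P1: blocked at collider Cholesterol (neither it nor any descendant is in the conditioning set).
  P2: blocked at collider Diet (neither it nor any descendant is in the conditioning set).
  P3: blocked at collider Diet (neither it nor any descendant is in the conditioning set).
  P4: blocked at fork node BloodPressure ∈ conditioning set.
  P5: blocked at collider Cholesterol (neither it nor any descendant is in the conditioning set).
  P6: blocked at collider Diet (neither it nor any descendant is in the conditioning set).
  P7: blocked at collider Diet (neither it nor any descendant is in the conditioning set).
{BloodPressure} satisfies the backdoor criterion.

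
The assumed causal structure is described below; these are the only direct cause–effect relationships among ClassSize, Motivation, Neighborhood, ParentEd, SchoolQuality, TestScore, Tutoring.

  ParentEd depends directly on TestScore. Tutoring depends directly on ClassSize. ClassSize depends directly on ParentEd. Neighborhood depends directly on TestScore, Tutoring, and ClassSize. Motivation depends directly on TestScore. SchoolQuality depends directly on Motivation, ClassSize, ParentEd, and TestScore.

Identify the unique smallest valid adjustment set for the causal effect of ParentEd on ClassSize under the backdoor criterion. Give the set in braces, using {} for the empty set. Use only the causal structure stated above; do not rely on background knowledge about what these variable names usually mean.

{}

Variables eligible for adjustment (non-descendants of ParentEd, excluding ParentEd and ClassSize): {Motivation, TestScore}.
Backdoor paths from ParentEd to ClassSize:
  P1: ParentEd <- TestScore -> Motivation -> SchoolQuality <- ClassSize
  P2: ParentEd <- TestScore -> SchoolQuality <- ClassSize
  P3: ParentEd <- TestScore -> Neighborhood <- ClassSize
  P4: ParentEd <- TestScore -> Neighborhood <- Tutoring <- ClassSize
Each backdoor path contains an unconditioned collider, so every path is already blocked with the empty conditioning set:
  P1: blocked at collider SchoolQuality (neither it nor any descendant is in the conditioning set).
  P2: blocked at collider SchoolQuality (neither it nor any descendant is in the conditioning set).
  P3: blocked at collider Neighborhood (neither it nor any descendant is in the conditioning set).
  P4: blocked at collider Neighborhood (neither it nor any descendant is in the conditioning set).
The empty set is therefore the unique smallest valid set.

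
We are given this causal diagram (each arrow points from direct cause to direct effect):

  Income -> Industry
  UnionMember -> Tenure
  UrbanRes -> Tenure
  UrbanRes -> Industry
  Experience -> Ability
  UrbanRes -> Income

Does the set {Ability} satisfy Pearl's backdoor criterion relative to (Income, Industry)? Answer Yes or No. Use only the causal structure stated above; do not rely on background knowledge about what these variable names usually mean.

No

Backdoor paths from Income to Industry (paths whose first edge points into Income):
  P1: Income <- UrbanRes -> Industry
Condition 1 (no descendant of Income in the set): holds — descendants of Income are {Industry}; none are in {Ability}.
Condition 2 (every backdoor path blocked by {Ability}):
  P1: open — no interior node is in the conditioning set.
{Ability} does not satisfy the backdoor criterion.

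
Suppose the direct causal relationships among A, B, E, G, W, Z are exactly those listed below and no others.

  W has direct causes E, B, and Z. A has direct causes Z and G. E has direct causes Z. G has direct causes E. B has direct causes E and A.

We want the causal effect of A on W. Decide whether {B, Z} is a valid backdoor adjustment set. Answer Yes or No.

Backdoor paths from A to W (paths whose first edge points into A):
  P1: A <- Z -> E -> B -> W
  P2: A <- Z -> E -> W
  P3: A <- Z -> W
  P4: A <- G <- E <- Z -> W
  P5: A <- G <- E -> B -> W
  P6: A <- G <- E -> W
Condition 1 (no descendant of A in the set): FAILS — B is a descendant of A.
Condition 2 (every backdoor path blocked by {B, Z}):
  P1: blocked at fork node Z ∈ conditioning set.
  P2: blocked at fork node Z ∈ conditioning set.
  P3: blocked at fork node Z ∈ conditioning set.
  P4: blocked at fork node Z ∈ conditioning set.
  P5: blocked at chain node B ∈ conditioning set.
  P6: open — no interior node is in the conditioning set.
{B, Z} does not satisfy the backdoor criterion.

No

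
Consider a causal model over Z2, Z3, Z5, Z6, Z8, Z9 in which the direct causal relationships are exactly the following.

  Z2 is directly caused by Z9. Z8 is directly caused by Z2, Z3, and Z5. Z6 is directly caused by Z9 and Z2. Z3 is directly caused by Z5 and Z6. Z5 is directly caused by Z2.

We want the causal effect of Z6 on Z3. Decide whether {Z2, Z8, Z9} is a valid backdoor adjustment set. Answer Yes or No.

No

Backdoor paths from Z6 to Z3 (paths whose first edge points into Z6):
  P1: Z6 <- Z9 -> Z2 -> Z5 -> Z3
  P2: Z6 <- Z9 -> Z2 -> Z5 -> Z8 <- Z3
  P3: Z6 <- Z9 -> Z2 -> Z8 <- Z5 -> Z3
  P4: Z6 <- Z9 -> Z2 -> Z8 <- Z3
  P5: Z6 <- Z2 -> Z5 -> Z3
  P6: Z6 <- Z2 -> Z5 -> Z8 <- Z3
  P7: Z6 <- Z2 -> Z8 <- Z5 -> Z3
  P8: Z6 <- Z2 -> Z8 <- Z3
Condition 1 (no descendant of Z6 in the set): FAILS — Z8 is a descendant of Z6.
Condition 2 (every backdoor path blocked by {Z2, Z8, Z9}):
  P1: blocked at fork node Z9 ∈ conditioning set.
  P2: blocked at fork node Z9 ∈ conditioning set.
  P3: blocked at fork node Z9 ∈ conditioning set.
  P4: blocked at fork node Z9 ∈ conditioning set.
  P5: blocked at fork node Z2 ∈ conditioning set.
  P6: blocked at fork node Z2 ∈ conditioning set.
  P7: blocked at fork node Z2 ∈ conditioning set.
  P8: blocked at fork node Z2 ∈ conditioning set.
{Z2, Z8, Z9} does not satisfy the backdoor criterion.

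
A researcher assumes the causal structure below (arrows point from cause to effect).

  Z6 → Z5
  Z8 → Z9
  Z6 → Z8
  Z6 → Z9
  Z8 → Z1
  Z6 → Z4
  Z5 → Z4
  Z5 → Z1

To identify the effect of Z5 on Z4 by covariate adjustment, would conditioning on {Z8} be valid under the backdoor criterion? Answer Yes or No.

Backdoor paths from Z5 to Z4 (paths whose first edge points into Z5):
  P1: Z5 <- Z6 -> Z4
Condition 1 (no descendant of Z5 in the set): holds — descendants of Z5 are {Z1, Z4}; none are in {Z8}.
Condition 2 (every backdoor path blocked by {Z8}):
  P1: open — no interior node is in the conditioning set.
{Z8} does not satisfy the backdoor criterion.

No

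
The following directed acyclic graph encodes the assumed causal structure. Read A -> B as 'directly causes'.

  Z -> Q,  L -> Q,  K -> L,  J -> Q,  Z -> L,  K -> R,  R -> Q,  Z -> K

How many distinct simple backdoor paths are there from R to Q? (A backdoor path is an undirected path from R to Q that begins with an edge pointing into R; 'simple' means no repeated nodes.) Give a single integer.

A backdoor path from R to Q is any simple undirected path whose first edge points into R (i.e. leaves R via a parent).
Parents of R: {K}.
Enumerating:
  P1: R <- K <- Z -> L -> Q
  P2: R <- K <- Z -> Q
  P3: R <- K -> L <- Z -> Q
  P4: R <- K -> L -> Q
That exhausts the simple backdoor paths. Count: 4.

4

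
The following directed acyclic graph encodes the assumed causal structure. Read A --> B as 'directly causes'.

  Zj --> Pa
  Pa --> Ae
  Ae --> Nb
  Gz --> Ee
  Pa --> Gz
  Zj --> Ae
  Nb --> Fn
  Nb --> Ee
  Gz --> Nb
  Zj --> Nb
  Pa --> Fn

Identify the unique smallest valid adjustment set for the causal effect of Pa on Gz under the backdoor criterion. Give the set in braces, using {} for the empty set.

Variables eligible for adjustment (non-descendants of Pa, excluding Pa and Gz): {Zj}.
Backdoor paths from Pa to Gz:
  P1: Pa <- Zj -> Ae -> Nb <- Gz
  P2: Pa <- Zj -> Ae -> Nb -> Ee <- Gz
  P3: Pa <- Zj -> Nb <- Gz
  P4: Pa <- Zj -> Nb -> Ee <- Gz
Each backdoor path contains an unconditioned collider, so every path is already blocked with the empty conditioning set:
  P1: blocked at collider Nb (neither it nor any descendant is in the conditioning set).
  P2: blocked at collider Ee (neither it nor any descendant is in the conditioning set).
  P3: blocked at collider Nb (neither it nor any descendant is in the conditioning set).
  P4: blocked at collider Ee (neither it nor any descendant is in the conditioning set).
The empty set is therefore the unique smallest valid set.

{}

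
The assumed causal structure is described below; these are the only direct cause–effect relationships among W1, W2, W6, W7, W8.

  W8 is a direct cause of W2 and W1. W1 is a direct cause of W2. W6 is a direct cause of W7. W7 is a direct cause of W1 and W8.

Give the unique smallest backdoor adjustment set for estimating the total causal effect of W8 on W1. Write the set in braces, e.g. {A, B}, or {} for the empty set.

Variables eligible for adjustment (non-descendants of W8, excluding W8 and W1): {W6, W7}.
Backdoor paths from W8 to W1:
  P1: W8 <- W7 -> W1
The empty set is not sufficient: P1 (W8 <- W7 -> W1) has no collider blocking it and no conditioned non-collider, so it is open.
Try {W7}:
  P1: blocked at fork node W7 ∈ conditioning set.
{W7} contains no descendant of W8 and blocks every backdoor path.
No other singleton works — e.g. {W6} leaves P1 open — so {W7} is the unique smallest valid adjustment set.

{W7}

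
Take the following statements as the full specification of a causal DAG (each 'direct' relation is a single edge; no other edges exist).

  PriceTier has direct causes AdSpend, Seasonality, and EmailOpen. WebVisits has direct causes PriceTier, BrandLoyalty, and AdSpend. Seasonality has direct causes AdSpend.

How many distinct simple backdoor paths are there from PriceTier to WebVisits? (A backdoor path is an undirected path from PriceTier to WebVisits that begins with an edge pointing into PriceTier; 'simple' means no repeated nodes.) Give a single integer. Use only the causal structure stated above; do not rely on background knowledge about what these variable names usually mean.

2

A backdoor path from PriceTier to WebVisits is any simple undirected path whose first edge points into PriceTier (i.e. leaves PriceTier via a parent).
Parents of PriceTier: {AdSpend, EmailOpen, Seasonality}.
Enumerating:
  P1: PriceTier <- AdSpend -> WebVisits
  P2: PriceTier <- Seasonality <- AdSpend -> WebVisits
That exhausts the simple backdoor paths. Count: 2.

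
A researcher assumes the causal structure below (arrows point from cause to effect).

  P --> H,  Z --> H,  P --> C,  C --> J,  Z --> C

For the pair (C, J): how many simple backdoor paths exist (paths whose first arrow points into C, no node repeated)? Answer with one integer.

0

A backdoor path from C to J is any simple undirected path whose first edge points into C (i.e. leaves C via a parent).
Parents of C: {P, Z}.
No simple path from any parent of C reaches J without revisiting C, so there are no backdoor paths.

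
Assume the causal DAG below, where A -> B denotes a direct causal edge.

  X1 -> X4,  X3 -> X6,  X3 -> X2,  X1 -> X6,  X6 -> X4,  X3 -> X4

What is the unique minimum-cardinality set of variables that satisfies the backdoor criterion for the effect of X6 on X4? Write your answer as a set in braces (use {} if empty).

{X1, X3}

Variables eligible for adjustment (non-descendants of X6, excluding X6 and X4): {X1, X2, X3}.
Backdoor paths from X6 to X4:
  P1: X6 <- X3 -> X4
  P2: X6 <- X1 -> X4
The empty set is not sufficient: P1 (X6 <- X3 -> X4) has no collider blocking it and no conditioned non-collider, so it is open.
Try {X1, X3}:
  P1: blocked at fork node X3 ∈ conditioning set.
  P2: blocked at fork node X1 ∈ conditioning set.
{X1, X3} contains no descendant of X6 and blocks every backdoor path.
Every element of {X1, X3} is needed (dropping X1 leaves P2 open; dropping X3 leaves P1 open), so no proper subset is valid.
Among all size-2 subsets of the eligible variables, only {X1, X3} blocks every backdoor path, so it is the unique smallest valid adjustment set.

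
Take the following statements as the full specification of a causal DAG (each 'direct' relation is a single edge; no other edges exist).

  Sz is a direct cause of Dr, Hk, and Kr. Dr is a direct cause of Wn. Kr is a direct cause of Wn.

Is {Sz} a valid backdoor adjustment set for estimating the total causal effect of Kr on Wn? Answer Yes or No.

Yes

Backdoor paths from Kr to Wn (paths whose first edge points into Kr):
  P1: Kr <- Sz -> Dr -> Wn
Condition 1 (no descendant of Kr in the set): holds — descendants of Kr are {Wn}; none are in {Sz}.
Condition 2 (every backdoor path blocked by {Sz}):
  P1: blocked at fork node Sz ∈ conditioning set.
{Sz} satisfies the backdoor criterion.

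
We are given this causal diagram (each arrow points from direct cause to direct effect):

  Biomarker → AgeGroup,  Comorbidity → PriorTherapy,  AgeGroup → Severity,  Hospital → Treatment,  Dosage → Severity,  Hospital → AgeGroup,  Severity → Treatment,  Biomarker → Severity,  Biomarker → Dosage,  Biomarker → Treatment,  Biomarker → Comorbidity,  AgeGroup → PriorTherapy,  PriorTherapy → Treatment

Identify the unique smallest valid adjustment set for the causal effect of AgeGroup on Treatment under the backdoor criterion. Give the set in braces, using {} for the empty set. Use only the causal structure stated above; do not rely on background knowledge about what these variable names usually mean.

Variables eligible for adjustment (non-descendants of AgeGroup, excluding AgeGroup and Treatment): {Biomarker, Comorbidity, Dosage, Hospital}.
Backdoor paths from AgeGroup to Treatment:
  P1: AgeGroup <- Biomarker -> Comorbidity -> PriorTherapy -> Treatment
  P2: AgeGroup <- Biomarker -> Dosage -> Severity -> Treatment
  P3: AgeGroup <- Biomarker -> Severity -> Treatment
  P4: AgeGroup <- Biomarker -> Treatment
  P5: AgeGroup <- Hospital -> Treatment
The empty set is not sufficient: P1 (AgeGroup <- Biomarker -> Comorbidity -> PriorTherapy -> Treatment) has no collider blocking it and no conditioned non-collider, so it is open.
Try {Biomarker, Hospital}:
  P1: blocked at fork node Biomarker ∈ conditioning set.
  P2: blocked at fork node Biomarker ∈ conditioning set.
  P3: blocked at fork node Biomarker ∈ conditioning set.
  P4: blocked at fork node Biomarker ∈ conditioning set.
  P5: blocked at fork node Hospital ∈ conditioning set.
{Biomarker, Hospital} contains no descendant of AgeGroup and blocks every backdoor path.
Every element of {Biomarker, Hospital} is needed (dropping Biomarker leaves P1 open; dropping Hospital leaves P5 open), so no proper subset is valid.
Among all size-2 subsets of the eligible variables, only {Biomarker, Hospital} blocks every backdoor path, so it is the unique smallest valid adjustment set.

{Biomarker, Hospital}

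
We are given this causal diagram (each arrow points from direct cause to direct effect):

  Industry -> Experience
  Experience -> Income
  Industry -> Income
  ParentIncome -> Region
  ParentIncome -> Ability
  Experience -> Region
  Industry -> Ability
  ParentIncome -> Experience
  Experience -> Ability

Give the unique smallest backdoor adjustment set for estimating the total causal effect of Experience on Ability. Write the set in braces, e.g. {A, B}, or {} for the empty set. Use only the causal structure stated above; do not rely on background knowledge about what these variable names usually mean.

Variables eligible for adjustment (non-descendants of Experience, excluding Experience and Ability): {Industry, ParentIncome}.
Backdoor paths from Experience to Ability:
  P1: Experience <- Industry -> Ability
  P2: Experience <- ParentIncome -> Ability
The empty set is not sufficient: P1 (Experience <- Industry -> Ability) has no collider blocking it and no conditioned non-collider, so it is open.
Try {Industry, ParentIncome}:
  P1: blocked at fork node Industry ∈ conditioning set.
  P2: blocked at fork node ParentIncome ∈ conditioning set.
{Industry, ParentIncome} contains no descendant of Experience and blocks every backdoor path.
Every element of {Industry, ParentIncome} is needed (dropping Industry leaves P1 open; dropping ParentIncome leaves P2 open), so no proper subset is valid.
Among all size-2 subsets of the eligible variables, only {Industry, ParentIncome} blocks every backdoor path, so it is the unique smallest valid adjustment set.

{Industry, ParentIncome}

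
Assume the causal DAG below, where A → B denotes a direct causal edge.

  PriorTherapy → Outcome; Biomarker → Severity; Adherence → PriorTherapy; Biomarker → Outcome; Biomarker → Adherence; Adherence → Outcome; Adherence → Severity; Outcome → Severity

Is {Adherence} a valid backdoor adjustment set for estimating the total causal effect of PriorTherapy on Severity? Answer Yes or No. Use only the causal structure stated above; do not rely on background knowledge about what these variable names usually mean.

Backdoor paths from PriorTherapy to Severity (paths whose first edge points into PriorTherapy):
  P1: PriorTherapy <- Adherence <- Biomarker -> Outcome -> Severity
  P2: PriorTherapy <- Adherence <- Biomarker -> Severity
  P3: PriorTherapy <- Adherence -> Outcome <- Biomarker -> Severity
  P4: PriorTherapy <- Adherence -> Outcome -> Severity
  P5: PriorTherapy <- Adherence -> Severity
Condition 1 (no descendant of PriorTherapy in the set): holds — descendants of PriorTherapy are {Outcome, Severity}; none are in {Adherence}.
Condition 2 (every backdoor path blocked by {Adherence}):
  P1: blocked at chain node Adherence ∈ conditioning set.
  P2: blocked at chain node Adherence ∈ conditioning set.
  P3: blocked at fork node Adherence ∈ conditioning set.
  P4: blocked at fork node Adherence ∈ conditioning set.
  P5: blocked at fork node Adherence ∈ conditioning set.
{Adherence} satisfies the backdoor criterion.

Yes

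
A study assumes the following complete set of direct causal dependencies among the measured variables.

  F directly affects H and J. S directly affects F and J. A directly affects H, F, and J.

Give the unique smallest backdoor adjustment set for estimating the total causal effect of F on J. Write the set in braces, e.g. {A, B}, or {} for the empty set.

Variables eligible for adjustment (non-descendants of F, excluding F and J): {A, S}.
Backdoor paths from F to J:
  P1: F <- S -> J
  P2: F <- A -> J
The empty set is not sufficient: P1 (F <- S -> J) has no collider blocking it and no conditioned non-collider, so it is open.
Try {A, S}:
  P1: blocked at fork node S ∈ conditioning set.
  P2: blocked at fork node A ∈ conditioning set.
{A, S} contains no descendant of F and blocks every backdoor path.
Every element of {A, S} is needed (dropping A leaves P2 open; dropping S leaves P1 open), so no proper subset is valid.
Among all size-2 subsets of the eligible variables, only {A, S} blocks every backdoor path, so it is the unique smallest valid adjustment set.

{A, S}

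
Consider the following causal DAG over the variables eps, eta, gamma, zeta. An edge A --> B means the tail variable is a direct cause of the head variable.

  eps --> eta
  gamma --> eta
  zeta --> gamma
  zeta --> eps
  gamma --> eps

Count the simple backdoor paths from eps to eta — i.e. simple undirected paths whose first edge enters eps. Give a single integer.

A backdoor path from eps to eta is any simple undirected path whose first edge points into eps (i.e. leaves eps via a parent).
Parents of eps: {gamma, zeta}.
Enumerating:
  P1: eps <- zeta -> gamma -> eta
  P2: eps <- gamma -> eta
That exhausts the simple backdoor paths. Count: 2.

2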